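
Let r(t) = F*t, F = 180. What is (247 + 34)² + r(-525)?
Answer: -15539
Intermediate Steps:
r(t) = 180*t
(247 + 34)² + r(-525) = (247 + 34)² + 180*(-525) = 281² - 94500 = 78961 - 94500 = -15539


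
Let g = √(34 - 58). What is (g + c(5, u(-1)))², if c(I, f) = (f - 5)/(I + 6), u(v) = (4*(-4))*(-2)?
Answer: -2175/121 + 108*I*√6/11 ≈ -17.975 + 24.05*I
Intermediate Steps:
u(v) = 32 (u(v) = -16*(-2) = 32)
c(I, f) = (-5 + f)/(6 + I)
g = 2*I*√6 (g = √(-24) = 2*I*√6 ≈ 4.899*I)
(g + c(5, u(-1)))² = (2*I*√6 + (-5 + 32)/(6 + 5))² = (2*I*√6 + 27/11)² = (27/11 + 2*I*√6)²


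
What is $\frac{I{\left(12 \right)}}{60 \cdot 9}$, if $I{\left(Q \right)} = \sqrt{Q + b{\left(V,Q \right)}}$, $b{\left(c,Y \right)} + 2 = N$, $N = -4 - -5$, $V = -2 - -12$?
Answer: $\frac{\sqrt{11}}{540} \approx 0.0061419$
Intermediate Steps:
$V = 10$ ($V = -2 + 12 = 10$)
$N = 1$ ($N = -4 + 5 = 1$)
$b{\left(c,Y \right)} = -1$ ($b{\left(c,Y \right)} = -2 + 1 = -1$)
$I{\left(Q \right)} = \sqrt{-1 + Q}$ ($I{\left(Q \right)} = \sqrt{Q - 1} = \sqrt{-1 + Q}$)
$\frac{I{\left(12 \right)}}{60 \cdot 9} = \frac{\sqrt{-1 + 12}}{60 \cdot 9} = \frac{\sqrt{11}}{540}$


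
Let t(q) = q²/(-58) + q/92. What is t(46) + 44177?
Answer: 2560179/58 ≈ 44141.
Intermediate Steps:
t(q) = -q²/58 + q/92 (t(q) = q²*(-1/58) + q*(1/92) = -q²/58 + q/92)
t(46) + 44177 = (1/2668)*46*(29 - 46*46) + 44177 = (1/2668)*46*(29 - 2116) + 44177 = (1/2668)*46*(-2087) + 44177 = -2087/58 + 44177 = 2560179/58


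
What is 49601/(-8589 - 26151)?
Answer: -257/180 ≈ -1.4278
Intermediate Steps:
49601/(-8589 - 26151) = 49601/(-34740) = 49601*(-1/34740) = -257/180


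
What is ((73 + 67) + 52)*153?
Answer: 29376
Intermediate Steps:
((73 + 67) + 52)*153 = (140 + 52)*153 = 192*153 = 29376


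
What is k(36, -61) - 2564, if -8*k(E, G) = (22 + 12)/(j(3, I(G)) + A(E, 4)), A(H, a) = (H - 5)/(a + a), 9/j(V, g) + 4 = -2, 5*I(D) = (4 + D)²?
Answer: -48750/19 ≈ -2565.8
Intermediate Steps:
I(D) = (4 + D)²/5
j(V, g) = -3/2 (j(V, g) = 9/(-4 - 2) = 9/(-6) = 9*(-⅙) = -3/2)
A(H, a) = (-5 + H)/(2*a) (A(H, a) = (-5 + H)/((2*a)) = (-5 + H)*(1/(2*a)) = (-5 + H)/(2*a))
k(E, G) = -17/(4*(-17/8 + E/8)) (k(E, G) = -(22 + 12)/(8*(-3/2 + (½)*(-5 + E)/4)) = -17/(4*(-3/2 + (½)*(¼)*(-5 + E))) = -17/(4*(-3/2 + (-5/8 + E/8))) = -17/(4*(-17/8 + E/8)))
k(36, -61) - 2564 = -34/(-17 + 36) - 2564 = -34/19 - 2564 = -48750/19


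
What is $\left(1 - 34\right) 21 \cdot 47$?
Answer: $-32571$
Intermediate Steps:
$\left(1 - 34\right) 21 \cdot 47 = \left(-33\right) 21 \cdot 47 = \left(-693\right) 47 = -32571$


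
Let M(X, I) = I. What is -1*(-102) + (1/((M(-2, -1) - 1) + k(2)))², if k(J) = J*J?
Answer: 409/4 ≈ 102.25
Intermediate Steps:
k(J) = J²
-1*(-102) + (1/((M(-2, -1) - 1) + k(2)))² = -1*(-102) + (1/((-1 - 1) + 2²))² = 102 + (1/(-2 + 4))² = 102 + (1/2)² = 102 + (½)² = 102 + ¼ = 409/4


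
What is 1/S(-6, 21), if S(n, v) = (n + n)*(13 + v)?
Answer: -1/408 ≈ -0.0024510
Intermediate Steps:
S(n, v) = 2*n*(13 + v) (S(n, v) = (2*n)*(13 + v) = 2*n*(13 + v))
1/S(-6, 21) = 1/(2*(-6)*(13 + 21)) = 1/(2*(-6)*34) = 1/(-408) = -1/408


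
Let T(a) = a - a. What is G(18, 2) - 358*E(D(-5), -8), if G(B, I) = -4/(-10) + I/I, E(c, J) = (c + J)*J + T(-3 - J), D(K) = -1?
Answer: -128873/5 ≈ -25775.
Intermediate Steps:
T(a) = 0
E(c, J) = J*(J + c) (E(c, J) = (c + J)*J + 0 = (J + c)*J + 0 = J*(J + c) + 0 = J*(J + c))
G(B, I) = 7/5 (G(B, I) = -4*(-⅒) + 1 = ⅖ + 1 = 7/5)
G(18, 2) - 358*E(D(-5), -8) = 7/5 - (-2864)*(-8 - 1) = 7/5 - (-2864)*(-9) = 7/5 - 358*72 = 7/5 - 25776 = -128873/5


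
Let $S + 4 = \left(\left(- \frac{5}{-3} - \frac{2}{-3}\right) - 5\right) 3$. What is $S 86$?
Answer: $-1032$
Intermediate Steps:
$S = -12$ ($S = -4 + \left(\left(- \frac{5}{-3} - \frac{2}{-3}\right) - 5\right) 3 = -4 + \left(\left(\left(-5\right) \left(- \frac{1}{3}\right) - - \frac{2}{3}\right) - 5\right) 3 = -4 + \left(\left(\frac{5}{3} + \frac{2}{3}\right) - 5\right) 3 = -4 + \left(\frac{7}{3} - 5\right) 3 = -4 - 8 = -12$)
$S 86 = \left(-12\right) 86 = -1032$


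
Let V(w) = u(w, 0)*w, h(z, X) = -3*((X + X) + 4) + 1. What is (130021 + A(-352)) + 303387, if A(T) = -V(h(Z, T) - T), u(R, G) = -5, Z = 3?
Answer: 445673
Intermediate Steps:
h(z, X) = -11 - 6*X (h(z, X) = -3*(2*X + 4) + 1 = -3*(4 + 2*X) + 1 = (-12 - 6*X) + 1 = -11 - 6*X)
V(w) = -5*w
A(T) = -55 - 35*T (A(T) = -(-5)*((-11 - 6*T) - T) = -(-5)*(-11 - 7*T) = -(55 + 35*T) = -55 - 35*T)
(130021 + A(-352)) + 303387 = (130021 + (-55 - 35*(-352))) + 303387 = (130021 + (-55 + 12320)) + 303387 = (130021 + 12265) + 303387 = 142286 + 303387 = 445673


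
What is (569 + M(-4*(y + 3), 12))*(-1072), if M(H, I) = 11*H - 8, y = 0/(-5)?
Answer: -459888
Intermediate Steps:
y = 0 (y = 0*(-⅕) = 0)
M(H, I) = -8 + 11*H
(569 + M(-4*(y + 3), 12))*(-1072) = (569 + (-8 + 11*(-4*(0 + 3))))*(-1072) = (569 + (-8 + 11*(-4*3)))*(-1072) = (569 + (-8 + 11*(-12)))*(-1072) = (569 + (-8 - 132))*(-1072) = (569 - 140)*(-1072) = 429*(-1072) = -459888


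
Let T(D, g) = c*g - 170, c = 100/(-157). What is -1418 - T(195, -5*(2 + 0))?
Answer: -196936/157 ≈ -1254.4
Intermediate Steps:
c = -100/157 (c = 100*(-1/157) = -100/157 ≈ -0.63694)
T(D, g) = -170 - 100*g/157 (T(D, g) = -100*g/157 - 170 = -170 - 100*g/157)
-1418 - T(195, -5*(2 + 0)) = -1418 - (-170 - (-500)*(2 + 0)/157) = -1418 - (-170 - (-500)*2/157) = -1418 - (-170 - 100/157*(-10)) = -1418 - (-170 + 1000/157) = -1418 - 1*(-25690/157) = -1418 + 25690/157 = -196936/157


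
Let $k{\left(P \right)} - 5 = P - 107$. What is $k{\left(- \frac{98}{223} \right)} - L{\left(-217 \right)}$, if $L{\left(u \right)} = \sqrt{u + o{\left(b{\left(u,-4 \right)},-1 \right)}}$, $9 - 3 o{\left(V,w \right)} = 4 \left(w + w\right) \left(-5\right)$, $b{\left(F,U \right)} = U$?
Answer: $- \frac{22844}{223} - \frac{i \sqrt{2046}}{3} \approx -102.44 - 15.078 i$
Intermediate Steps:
$o{\left(V,w \right)} = 3 + \frac{40 w}{3}$ ($o{\left(V,w \right)} = 3 - \frac{4 \left(w + w\right) \left(-5\right)}{3} = 3 - \frac{4 \cdot 2 w \left(-5\right)}{3} = 3 - \frac{8 w \left(-5\right)}{3} = 3 - \frac{\left(-40\right) w}{3} = 3 + \frac{40 w}{3}$)
$k{\left(P \right)} = -102 + P$ ($k{\left(P \right)} = 5 + \left(P - 107\right) = 5 + \left(-107 + P\right) = -102 + P$)
$L{\left(u \right)} = \sqrt{- \frac{31}{3} + u}$ ($L{\left(u \right)} = \sqrt{u + \left(3 + \frac{40}{3} \left(-1\right)\right)} = \sqrt{u + \left(3 - \frac{40}{3}\right)} = \sqrt{u - \frac{31}{3}} = \sqrt{- \frac{31}{3} + u}$)
$k{\left(- \frac{98}{223} \right)} - L{\left(-217 \right)} = \left(-102 - \frac{98}{223}\right) - \frac{\sqrt{-93 + 9 \left(-217\right)}}{3} = \left(-102 - \frac{98}{223}\right) - \frac{\sqrt{-93 - 1953}}{3} = \left(-102 - \frac{98}{223}\right) - \frac{\sqrt{-2046}}{3} = - \frac{22844}{223} - \frac{i \sqrt{2046}}{3}$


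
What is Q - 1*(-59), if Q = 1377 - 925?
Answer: 511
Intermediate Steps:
Q = 452
Q - 1*(-59) = 452 - 1*(-59) = 452 + 59 = 511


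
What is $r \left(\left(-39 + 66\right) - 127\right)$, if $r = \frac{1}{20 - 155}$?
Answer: $\frac{20}{27} \approx 0.74074$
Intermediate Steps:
$r = - \frac{1}{135}$ ($r = \frac{1}{-135} = - \frac{1}{135} \approx -0.0074074$)
$r \left(\left(-39 + 66\right) - 127\right) = - \frac{\left(-39 + 66\right) - 127}{135} = - \frac{27 - 127}{135} = \left(- \frac{1}{135}\right) \left(-100\right) = \frac{20}{27}$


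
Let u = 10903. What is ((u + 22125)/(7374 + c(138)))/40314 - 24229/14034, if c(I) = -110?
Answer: -98538591031/57079571312 ≈ -1.7263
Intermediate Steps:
((u + 22125)/(7374 + c(138)))/40314 - 24229/14034 = ((10903 + 22125)/(7374 - 110))/40314 - 24229/14034 = (33028/7264)*(1/40314) - 24229*1/14034 = (33028*(1/7264))*(1/40314) - 24229/14034 = (8257/1816)*(1/40314) - 24229/14034 = 8257/73210224 - 24229/14034 = -98538591031/57079571312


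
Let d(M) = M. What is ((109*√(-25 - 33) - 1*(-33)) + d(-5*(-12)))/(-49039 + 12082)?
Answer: -31/12319 - 109*I*√58/36957 ≈ -0.0025164 - 0.022462*I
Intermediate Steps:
((109*√(-25 - 33) - 1*(-33)) + d(-5*(-12)))/(-49039 + 12082) = ((109*√(-25 - 33) - 1*(-33)) - 5*(-12))/(-49039 + 12082) = ((109*√(-58) + 33) + 60)/(-36957) = ((109*(I*√58) + 33) + 60)*(-1/36957) = ((109*I*√58 + 33) + 60)*(-1/36957) = ((33 + 109*I*√58) + 60)*(-1/36957) = (93 + 109*I*√58)*(-1/36957) = -31/12319 - 109*I*√58/36957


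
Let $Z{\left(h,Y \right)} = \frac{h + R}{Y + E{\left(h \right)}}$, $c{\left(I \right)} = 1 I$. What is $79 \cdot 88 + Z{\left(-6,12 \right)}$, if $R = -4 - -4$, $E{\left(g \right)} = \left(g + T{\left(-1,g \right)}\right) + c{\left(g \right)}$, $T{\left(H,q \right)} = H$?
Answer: $6958$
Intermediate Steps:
$c{\left(I \right)} = I$
$E{\left(g \right)} = -1 + 2 g$ ($E{\left(g \right)} = \left(g - 1\right) + g = \left(-1 + g\right) + g = -1 + 2 g$)
$R = 0$ ($R = -4 + 4 = 0$)
$Z{\left(h,Y \right)} = \frac{h}{-1 + Y + 2 h}$ ($Z{\left(h,Y \right)} = \frac{h + 0}{Y + \left(-1 + 2 h\right)} = \frac{h}{-1 + Y + 2 h}$)
$79 \cdot 88 + Z{\left(-6,12 \right)} = 79 \cdot 88 - \frac{6}{-1 + 12 + 2 \left(-6\right)} = 6952 - \frac{6}{-1 + 12 - 12} = 6952 - \frac{6}{-1} = 6952 - -6 = 6952 + 6 = 6958$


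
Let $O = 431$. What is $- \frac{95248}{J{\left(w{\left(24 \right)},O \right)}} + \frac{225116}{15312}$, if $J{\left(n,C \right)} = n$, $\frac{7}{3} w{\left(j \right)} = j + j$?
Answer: $- \frac{53003359}{11484} \approx -4615.4$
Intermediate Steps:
$w{\left(j \right)} = \frac{6 j}{7}$ ($w{\left(j \right)} = \frac{3 \left(j + j\right)}{7} = \frac{3 \cdot 2 j}{7} = \frac{6 j}{7}$)
$- \frac{95248}{J{\left(w{\left(24 \right)},O \right)}} + \frac{225116}{15312} = - \frac{95248}{\frac{6}{7} \cdot 24} + \frac{225116}{15312} = - \frac{95248}{\frac{144}{7}} + 225116 \cdot \frac{1}{15312} = \left(-95248\right) \frac{7}{144} + \frac{56279}{3828} = - \frac{41671}{9} + \frac{56279}{3828} = - \frac{53003359}{11484}$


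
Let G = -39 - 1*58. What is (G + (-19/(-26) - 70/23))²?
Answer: 3527053321/357604 ≈ 9863.0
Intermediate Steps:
G = -97 (G = -39 - 58 = -97)
(G + (-19/(-26) - 70/23))² = (-97 + (-19/(-26) - 70/23))² = (-97 + (-19*(-1/26) - 70*1/23))² = (-97 + (19/26 - 70/23))² = (-97 - 1383/598)² = (-59389/598)² = 3527053321/357604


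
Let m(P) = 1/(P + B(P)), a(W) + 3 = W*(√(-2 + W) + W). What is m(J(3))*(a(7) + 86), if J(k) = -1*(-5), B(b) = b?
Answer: 66/5 + 7*√5/10 ≈ 14.765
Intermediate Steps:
J(k) = 5
a(W) = -3 + W*(W + √(-2 + W)) (a(W) = -3 + W*(√(-2 + W) + W) = -3 + W*(W + √(-2 + W)))
m(P) = 1/(2*P) (m(P) = 1/(P + P) = 1/(2*P))
m(J(3))*(a(7) + 86) = ((½)/5)*((-3 + 7² + 7*√(-2 + 7)) + 86) = ((½)*(⅕))*((-3 + 49 + 7*√5) + 86) = ((46 + 7*√5) + 86)/10 = (132 + 7*√5)/10 = 66/5 + 7*√5/10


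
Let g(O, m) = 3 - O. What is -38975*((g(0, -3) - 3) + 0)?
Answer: 0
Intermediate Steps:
-38975*((g(0, -3) - 3) + 0) = -38975*(((3 - 1*0) - 3) + 0) = -38975*(((3 + 0) - 3) + 0) = -38975*((3 - 3) + 0) = -38975*(0 + 0) = -38975*0 = 0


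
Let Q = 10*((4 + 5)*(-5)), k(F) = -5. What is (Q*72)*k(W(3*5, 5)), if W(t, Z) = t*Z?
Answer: 162000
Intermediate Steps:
W(t, Z) = Z*t
Q = -450 (Q = 10*(9*(-5)) = 10*(-45) = -450)
(Q*72)*k(W(3*5, 5)) = -450*72*(-5) = -32400*(-5) = 162000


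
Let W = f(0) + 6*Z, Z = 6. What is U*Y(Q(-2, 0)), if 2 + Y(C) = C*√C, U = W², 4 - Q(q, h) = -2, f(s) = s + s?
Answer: -2592 + 7776*√6 ≈ 16455.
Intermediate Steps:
f(s) = 2*s
Q(q, h) = 6 (Q(q, h) = 4 - 1*(-2) = 4 + 2 = 6)
W = 36 (W = 2*0 + 6*6 = 0 + 36 = 36)
U = 1296 (U = 36² = 1296)
Y(C) = -2 + C^(3/2) (Y(C) = -2 + C*√C = -2 + C^(3/2))
U*Y(Q(-2, 0)) = 1296*(-2 + 6^(3/2)) = 1296*(-2 + 6*√6) = -2592 + 7776*√6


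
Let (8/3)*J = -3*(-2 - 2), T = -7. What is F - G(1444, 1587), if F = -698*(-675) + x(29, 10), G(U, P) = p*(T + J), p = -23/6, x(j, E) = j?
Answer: 5654033/12 ≈ 4.7117e+5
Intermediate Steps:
p = -23/6 (p = -23*1/6 = -23/6 ≈ -3.8333)
J = 9/2 (J = 3*(-3*(-2 - 2))/8 = 3*(-3*(-4))/8 = (3/8)*12 = 9/2 ≈ 4.5000)
G(U, P) = 115/12 (G(U, P) = -23*(-7 + 9/2)/6 = -23/6*(-5/2) = 115/12)
F = 471179 (F = -698*(-675) + 29 = 471150 + 29 = 471179)
F - G(1444, 1587) = 471179 - 1*115/12 = 471179 - 115/12 = 5654033/12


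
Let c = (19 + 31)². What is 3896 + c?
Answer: 6396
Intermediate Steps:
c = 2500 (c = 50² = 2500)
3896 + c = 3896 + 2500 = 6396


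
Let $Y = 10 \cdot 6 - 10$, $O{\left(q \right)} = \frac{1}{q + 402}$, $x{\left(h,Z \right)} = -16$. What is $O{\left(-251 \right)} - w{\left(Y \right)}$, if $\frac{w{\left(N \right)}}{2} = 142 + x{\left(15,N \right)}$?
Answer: $- \frac{38051}{151} \approx -251.99$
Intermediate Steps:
$O{\left(q \right)} = \frac{1}{402 + q}$
$Y = 50$ ($Y = 60 - 10 = 50$)
$w{\left(N \right)} = 252$ ($w{\left(N \right)} = 2 \left(142 - 16\right) = 2 \cdot 126 = 252$)
$O{\left(-251 \right)} - w{\left(Y \right)} = \frac{1}{402 - 251} - 252 = \frac{1}{151} - 252 = - \frac{38051}{151}$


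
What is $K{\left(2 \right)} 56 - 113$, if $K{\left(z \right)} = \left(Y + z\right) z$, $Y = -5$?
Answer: $-449$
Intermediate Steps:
$K{\left(z \right)} = z \left(-5 + z\right)$ ($K{\left(z \right)} = \left(-5 + z\right) z = z \left(-5 + z\right)$)
$K{\left(2 \right)} 56 - 113 = 2 \left(-5 + 2\right) 56 - 113 = 2 \left(-3\right) 56 - 113 = \left(-6\right) 56 - 113 = -336 - 113 = -449$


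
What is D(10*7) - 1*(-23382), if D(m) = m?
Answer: 23452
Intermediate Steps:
D(10*7) - 1*(-23382) = 10*7 - 1*(-23382) = 70 + 23382 = 23452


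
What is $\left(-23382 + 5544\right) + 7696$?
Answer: $-10142$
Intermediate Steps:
$\left(-23382 + 5544\right) + 7696 = -17838 + 7696 = -10142$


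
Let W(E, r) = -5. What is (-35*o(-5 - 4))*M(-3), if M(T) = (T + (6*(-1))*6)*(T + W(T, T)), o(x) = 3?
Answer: -32760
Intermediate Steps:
M(T) = (-36 + T)*(-5 + T) (M(T) = (T + (6*(-1))*6)*(T - 5) = (T - 6*6)*(-5 + T) = (T - 36)*(-5 + T) = (-36 + T)*(-5 + T))
(-35*o(-5 - 4))*M(-3) = (-35*3)*(180 + (-3)² - 41*(-3)) = -105*(180 + 9 + 123) = -105*312 = -32760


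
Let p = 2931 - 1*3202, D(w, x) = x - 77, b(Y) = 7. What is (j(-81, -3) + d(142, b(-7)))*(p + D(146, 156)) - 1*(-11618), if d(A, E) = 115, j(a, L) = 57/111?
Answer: -390742/37 ≈ -10561.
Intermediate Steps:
j(a, L) = 19/37 (j(a, L) = 57*(1/111) = 19/37)
D(w, x) = -77 + x
p = -271 (p = 2931 - 3202 = -271)
(j(-81, -3) + d(142, b(-7)))*(p + D(146, 156)) - 1*(-11618) = (19/37 + 115)*(-271 + (-77 + 156)) - 1*(-11618) = 4274*(-271 + 79)/37 + 11618 = (4274/37)*(-192) + 11618 = -820608/37 + 11618 = -390742/37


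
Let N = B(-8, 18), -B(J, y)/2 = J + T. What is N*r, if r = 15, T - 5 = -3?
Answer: 180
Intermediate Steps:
T = 2 (T = 5 - 3 = 2)
B(J, y) = -4 - 2*J (B(J, y) = -2*(J + 2) = -2*(2 + J) = -4 - 2*J)
N = 12 (N = -4 - 2*(-8) = -4 + 16 = 12)
N*r = 12*15 = 180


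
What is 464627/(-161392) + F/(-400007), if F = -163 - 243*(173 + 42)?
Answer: -177395820453/64557929744 ≈ -2.7479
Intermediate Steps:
F = -52408 (F = -163 - 243*215 = -163 - 52245 = -52408)
464627/(-161392) + F/(-400007) = 464627/(-161392) - 52408/(-400007) = 464627*(-1/161392) - 52408*(-1/400007) = -464627/161392 + 52408/400007 = -177395820453/64557929744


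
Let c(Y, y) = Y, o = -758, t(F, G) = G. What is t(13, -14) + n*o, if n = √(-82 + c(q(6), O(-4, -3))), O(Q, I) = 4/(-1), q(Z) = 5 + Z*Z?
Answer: -14 - 758*I*√41 ≈ -14.0 - 4853.6*I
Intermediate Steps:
q(Z) = 5 + Z²
O(Q, I) = -4 (O(Q, I) = 4*(-1) = -4)
n = I*√41 (n = √(-82 + (5 + 6²)) = √(-82 + (5 + 36)) = √(-82 + 41) = √(-41) = I*√41 ≈ 6.4031*I)
t(13, -14) + n*o = -14 + (I*√41)*(-758) = -14 - 758*I*√41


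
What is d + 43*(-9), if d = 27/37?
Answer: -14292/37 ≈ -386.27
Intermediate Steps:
d = 27/37 (d = 27*(1/37) = 27/37 ≈ 0.72973)
d + 43*(-9) = 27/37 + 43*(-9) = 27/37 - 387 = -14292/37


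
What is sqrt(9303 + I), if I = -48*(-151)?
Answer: 3*sqrt(1839) ≈ 128.65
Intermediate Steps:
I = 7248
sqrt(9303 + I) = sqrt(9303 + 7248) = sqrt(16551) = 3*sqrt(1839)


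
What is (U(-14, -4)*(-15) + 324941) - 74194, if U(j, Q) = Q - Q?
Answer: 250747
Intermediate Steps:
U(j, Q) = 0
(U(-14, -4)*(-15) + 324941) - 74194 = (0*(-15) + 324941) - 74194 = (0 + 324941) - 74194 = 324941 - 74194 = 250747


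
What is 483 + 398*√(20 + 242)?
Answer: 483 + 398*√262 ≈ 6925.2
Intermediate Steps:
483 + 398*√(20 + 242) = 483 + 398*√262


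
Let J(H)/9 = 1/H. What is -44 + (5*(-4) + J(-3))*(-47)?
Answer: 1037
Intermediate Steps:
J(H) = 9/H
-44 + (5*(-4) + J(-3))*(-47) = -44 + (5*(-4) + 9/(-3))*(-47) = -44 + (-20 + 9*(-1/3))*(-47) = -44 + (-20 - 3)*(-47) = -44 - 23*(-47) = -44 + 1081 = 1037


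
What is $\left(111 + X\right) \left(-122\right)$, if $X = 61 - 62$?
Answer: $-13420$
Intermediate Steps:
$X = -1$
$\left(111 + X\right) \left(-122\right) = \left(111 - 1\right) \left(-122\right) = 110 \left(-122\right) = -13420$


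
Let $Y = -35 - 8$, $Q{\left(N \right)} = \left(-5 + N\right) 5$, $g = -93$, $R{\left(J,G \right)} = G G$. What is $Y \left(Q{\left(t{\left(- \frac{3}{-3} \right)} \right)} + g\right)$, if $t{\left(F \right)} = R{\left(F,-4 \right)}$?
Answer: $1634$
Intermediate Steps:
$R{\left(J,G \right)} = G^{2}$
$t{\left(F \right)} = 16$ ($t{\left(F \right)} = \left(-4\right)^{2} = 16$)
$Q{\left(N \right)} = -25 + 5 N$
$Y = -43$ ($Y = -35 - 8 = -43$)
$Y \left(Q{\left(t{\left(- \frac{3}{-3} \right)} \right)} + g\right) = - 43 \left(\left(-25 + 5 \cdot 16\right) - 93\right) = - 43 \left(\left(-25 + 80\right) - 93\right) = - 43 \left(55 - 93\right) = \left(-43\right) \left(-38\right) = 1634$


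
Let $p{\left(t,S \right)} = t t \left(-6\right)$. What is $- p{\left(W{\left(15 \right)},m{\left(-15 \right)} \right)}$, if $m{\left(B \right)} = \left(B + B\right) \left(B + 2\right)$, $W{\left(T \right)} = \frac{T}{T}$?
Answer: $6$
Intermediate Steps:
$W{\left(T \right)} = 1$
$m{\left(B \right)} = 2 B \left(2 + B\right)$
$p{\left(t,S \right)} = - 6 t^{2}$ ($p{\left(t,S \right)} = t^{2} \left(-6\right) = - 6 t^{2}$)
$- p{\left(W{\left(15 \right)},m{\left(-15 \right)} \right)} = - \left(-6\right) 1^{2} = - \left(-6\right) 1 = \left(-1\right) \left(-6\right) = 6$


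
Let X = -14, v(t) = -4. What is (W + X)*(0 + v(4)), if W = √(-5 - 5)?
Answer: 56 - 4*I*√10 ≈ 56.0 - 12.649*I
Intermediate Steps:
W = I*√10 (W = √(-10) = I*√10 ≈ 3.1623*I)
(W + X)*(0 + v(4)) = (I*√10 - 14)*(0 - 4) = (-14 + I*√10)*(-4) = 56 - 4*I*√10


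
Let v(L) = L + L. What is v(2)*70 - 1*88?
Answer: 192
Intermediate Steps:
v(L) = 2*L
v(2)*70 - 1*88 = (2*2)*70 - 1*88 = 4*70 - 88 = 280 - 88 = 192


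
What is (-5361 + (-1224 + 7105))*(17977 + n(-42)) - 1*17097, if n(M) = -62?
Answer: 9298703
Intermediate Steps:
(-5361 + (-1224 + 7105))*(17977 + n(-42)) - 1*17097 = (-5361 + (-1224 + 7105))*(17977 - 62) - 1*17097 = (-5361 + 5881)*17915 - 17097 = 520*17915 - 17097 = 9315800 - 17097 = 9298703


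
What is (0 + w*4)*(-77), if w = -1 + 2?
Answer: -308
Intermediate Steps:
w = 1
(0 + w*4)*(-77) = (0 + 1*4)*(-77) = (0 + 4)*(-77) = 4*(-77) = -308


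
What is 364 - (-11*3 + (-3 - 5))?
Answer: 405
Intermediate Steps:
364 - (-11*3 + (-3 - 5)) = 364 - (-33 - 8) = 364 - 1*(-41) = 364 + 41 = 405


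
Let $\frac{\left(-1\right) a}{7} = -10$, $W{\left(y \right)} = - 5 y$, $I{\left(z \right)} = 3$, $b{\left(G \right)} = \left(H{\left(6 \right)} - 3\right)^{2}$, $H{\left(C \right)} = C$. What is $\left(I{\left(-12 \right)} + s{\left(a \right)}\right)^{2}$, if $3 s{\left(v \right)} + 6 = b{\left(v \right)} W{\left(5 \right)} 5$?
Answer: $139876$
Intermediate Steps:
$b{\left(G \right)} = 9$ ($b{\left(G \right)} = \left(6 - 3\right)^{2} = 3^{2} = 9$)
$a = 70$ ($a = \left(-7\right) \left(-10\right) = 70$)
$s{\left(v \right)} = -377$ ($s{\left(v \right)} = -2 + \frac{9 \left(\left(-5\right) 5\right) 5}{3} = -2 + \frac{9 \left(-25\right) 5}{3} = -2 + \frac{\left(-225\right) 5}{3} = -2 + \frac{1}{3} \left(-1125\right) = -2 - 375 = -377$)
$\left(I{\left(-12 \right)} + s{\left(a \right)}\right)^{2} = \left(3 - 377\right)^{2} = \left(-374\right)^{2} = 139876$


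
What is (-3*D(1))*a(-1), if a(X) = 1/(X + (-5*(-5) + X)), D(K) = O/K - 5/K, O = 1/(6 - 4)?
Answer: 27/46 ≈ 0.58696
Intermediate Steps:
O = ½ (O = 1/2 = ½ ≈ 0.50000)
D(K) = -9/(2*K) (D(K) = 1/(2*K) - 5/K = -9/(2*K))
a(X) = 1/(25 + 2*X) (a(X) = 1/(X + (25 + X)) = 1/(25 + 2*X))
(-3*D(1))*a(-1) = (-(-27)/(2*1))/(25 + 2*(-1)) = (-(-27)/2)/(25 - 2) = -3*(-9/2)/23 = (27/2)*(1/23) = 27/46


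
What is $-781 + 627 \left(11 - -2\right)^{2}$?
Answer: $105182$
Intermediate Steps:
$-781 + 627 \left(11 - -2\right)^{2} = -781 + 627 \left(11 + \left(-6 + 8\right)\right)^{2} = -781 + 627 \left(11 + 2\right)^{2} = -781 + 627 \cdot 13^{2} = -781 + 627 \cdot 169 = -781 + 105963 = 105182$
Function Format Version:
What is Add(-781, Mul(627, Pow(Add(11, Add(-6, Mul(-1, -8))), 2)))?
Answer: 105182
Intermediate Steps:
Add(-781, Mul(627, Pow(Add(11, Add(-6, Mul(-1, -8))), 2))) = Add(-781, Mul(627, Pow(Add(11, Add(-6, 8)), 2))) = Add(-781, Mul(627, Pow(Add(11, 2), 2))) = Add(-781, Mul(627, Pow(13, 2))) = Add(-781, Mul(627, 169)) = Add(-781, 105963) = 105182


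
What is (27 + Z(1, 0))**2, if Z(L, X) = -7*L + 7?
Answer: 729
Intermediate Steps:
Z(L, X) = 7 - 7*L
(27 + Z(1, 0))**2 = (27 + (7 - 7*1))**2 = (27 + (7 - 7))**2 = (27 + 0)**2 = 27**2 = 729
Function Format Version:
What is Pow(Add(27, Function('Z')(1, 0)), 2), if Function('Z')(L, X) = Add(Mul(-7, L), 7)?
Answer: 729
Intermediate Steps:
Function('Z')(L, X) = Add(7, Mul(-7, L))
Pow(Add(27, Function('Z')(1, 0)), 2) = Pow(Add(27, Add(7, Mul(-7, 1))), 2) = Pow(Add(27, Add(7, -7)), 2) = Pow(Add(27, 0), 2) = Pow(27, 2) = 729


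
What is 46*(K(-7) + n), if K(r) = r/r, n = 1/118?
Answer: 2737/59 ≈ 46.390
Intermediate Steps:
n = 1/118 ≈ 0.0084746
K(r) = 1
46*(K(-7) + n) = 46*(1 + 1/118) = 46*(119/118) = 2737/59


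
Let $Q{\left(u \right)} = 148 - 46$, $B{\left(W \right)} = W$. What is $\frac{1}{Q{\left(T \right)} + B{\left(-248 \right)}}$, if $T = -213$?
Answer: $- \frac{1}{146} \approx -0.0068493$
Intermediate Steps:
$Q{\left(u \right)} = 102$
$\frac{1}{Q{\left(T \right)} + B{\left(-248 \right)}} = \frac{1}{102 - 248} = \frac{1}{-146} = - \frac{1}{146}$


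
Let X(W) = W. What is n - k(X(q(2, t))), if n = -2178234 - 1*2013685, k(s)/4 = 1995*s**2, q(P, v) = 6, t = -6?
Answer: -4479199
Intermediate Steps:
k(s) = 7980*s**2 (k(s) = 4*(1995*s**2) = 7980*s**2)
n = -4191919 (n = -2178234 - 2013685 = -4191919)
n - k(X(q(2, t))) = -4191919 - 7980*6**2 = -4191919 - 7980*36 = -4191919 - 1*287280 = -4191919 - 287280 = -4479199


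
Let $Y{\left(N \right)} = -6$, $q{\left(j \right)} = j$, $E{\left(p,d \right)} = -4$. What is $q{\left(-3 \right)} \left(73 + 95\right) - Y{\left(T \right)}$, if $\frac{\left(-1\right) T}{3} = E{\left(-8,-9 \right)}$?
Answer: $-498$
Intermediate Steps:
$T = 12$ ($T = \left(-3\right) \left(-4\right) = 12$)
$q{\left(-3 \right)} \left(73 + 95\right) - Y{\left(T \right)} = - 3 \left(73 + 95\right) - -6 = \left(-3\right) 168 + 6 = -504 + 6 = -498$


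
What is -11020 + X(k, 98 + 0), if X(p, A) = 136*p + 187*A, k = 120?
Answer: 23626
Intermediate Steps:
-11020 + X(k, 98 + 0) = -11020 + (136*120 + 187*(98 + 0)) = -11020 + (16320 + 187*98) = -11020 + (16320 + 18326) = -11020 + 34646 = 23626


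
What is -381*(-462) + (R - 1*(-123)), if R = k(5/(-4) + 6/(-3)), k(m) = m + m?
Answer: 352277/2 ≈ 1.7614e+5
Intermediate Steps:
k(m) = 2*m
R = -13/2 (R = 2*(5/(-4) + 6/(-3)) = 2*(5*(-¼) + 6*(-⅓)) = 2*(-5/4 - 2) = 2*(-13/4) = -13/2 ≈ -6.5000)
-381*(-462) + (R - 1*(-123)) = -381*(-462) + (-13/2 - 1*(-123)) = 176022 + (-13/2 + 123) = 176022 + 233/2 = 352277/2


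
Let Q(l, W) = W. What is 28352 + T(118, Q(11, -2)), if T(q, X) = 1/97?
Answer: 2750145/97 ≈ 28352.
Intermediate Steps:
T(q, X) = 1/97
28352 + T(118, Q(11, -2)) = 28352 + 1/97 = 2750145/97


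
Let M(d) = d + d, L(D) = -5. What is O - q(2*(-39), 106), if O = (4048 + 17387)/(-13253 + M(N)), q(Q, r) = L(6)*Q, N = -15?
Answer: -5201805/13283 ≈ -391.61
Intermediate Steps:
M(d) = 2*d
q(Q, r) = -5*Q
O = -21435/13283 (O = (4048 + 17387)/(-13253 + 2*(-15)) = 21435/(-13253 - 30) = 21435/(-13283) = 21435*(-1/13283) = -21435/13283 ≈ -1.6137)
O - q(2*(-39), 106) = -21435/13283 - (-5)*2*(-39) = -21435/13283 - (-5)*(-78) = -21435/13283 - 1*390 = -21435/13283 - 390 = -5201805/13283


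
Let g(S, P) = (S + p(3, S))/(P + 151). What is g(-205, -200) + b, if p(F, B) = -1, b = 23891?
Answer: 1170865/49 ≈ 23895.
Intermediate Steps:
g(S, P) = (-1 + S)/(151 + P) (g(S, P) = (S - 1)/(P + 151) = (-1 + S)/(151 + P))
g(-205, -200) + b = (-1 - 205)/(151 - 200) + 23891 = -206/(-49) + 23891 = -1/49*(-206) + 23891 = 206/49 + 23891 = 1170865/49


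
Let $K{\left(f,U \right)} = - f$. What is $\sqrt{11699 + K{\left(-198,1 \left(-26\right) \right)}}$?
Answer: $\sqrt{11897} \approx 109.07$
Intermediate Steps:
$\sqrt{11699 + K{\left(-198,1 \left(-26\right) \right)}} = \sqrt{11699 - -198} = \sqrt{11699 + 198} = \sqrt{11897}$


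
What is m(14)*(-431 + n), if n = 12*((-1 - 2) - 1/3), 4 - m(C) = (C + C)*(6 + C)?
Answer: 261876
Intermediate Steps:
m(C) = 4 - 2*C*(6 + C) (m(C) = 4 - (C + C)*(6 + C) = 4 - 2*C*(6 + C))
n = -40 (n = 12*(-3 - 1*⅓) = 12*(-3 - ⅓) = 12*(-10/3) = -40)
m(14)*(-431 + n) = (4 - 12*14 - 2*14²)*(-431 - 40) = (4 - 168 - 2*196)*(-471) = (4 - 168 - 392)*(-471) = -556*(-471) = 261876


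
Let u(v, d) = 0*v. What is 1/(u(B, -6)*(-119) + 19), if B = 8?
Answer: 1/19 ≈ 0.052632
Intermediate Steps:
u(v, d) = 0
1/(u(B, -6)*(-119) + 19) = 1/(0*(-119) + 19) = 1/(0 + 19) = 1/19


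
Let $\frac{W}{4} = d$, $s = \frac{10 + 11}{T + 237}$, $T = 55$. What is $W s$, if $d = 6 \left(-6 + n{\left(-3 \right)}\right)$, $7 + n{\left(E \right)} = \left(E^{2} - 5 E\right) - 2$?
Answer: $\frac{1134}{73} \approx 15.534$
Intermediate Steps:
$s = \frac{21}{292}$ ($s = \frac{10 + 11}{55 + 237} = \frac{21}{292} \approx 0.071918$)
$n{\left(E \right)} = -9 + E^{2} - 5 E$ ($n{\left(E \right)} = -7 - \left(2 - E^{2} + 5 E\right) = -9 + E^{2} - 5 E$)
$d = 54$ ($d = 6 \left(-6 - \left(-6 - 9\right)\right) = 6 \left(-6 + \left(-9 + 9 + 15\right)\right) = 6 \left(-6 + 15\right) = 6 \cdot 9 = 54$)
$W = 216$ ($W = 4 \cdot 54 = 216$)
$W s = 216 \cdot \frac{21}{292} = \frac{1134}{73}$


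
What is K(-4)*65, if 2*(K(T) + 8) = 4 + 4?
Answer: -260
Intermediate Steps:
K(T) = -4 (K(T) = -8 + (4 + 4)/2 = -8 + (½)*8 = -8 + 4 = -4)
K(-4)*65 = -4*65 = -260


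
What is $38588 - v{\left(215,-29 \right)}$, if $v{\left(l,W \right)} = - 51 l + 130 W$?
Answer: $53323$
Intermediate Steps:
$38588 - v{\left(215,-29 \right)} = 38588 - \left(\left(-51\right) 215 + 130 \left(-29\right)\right) = 38588 - \left(-10965 - 3770\right) = 38588 - -14735 = 38588 + 14735 = 53323$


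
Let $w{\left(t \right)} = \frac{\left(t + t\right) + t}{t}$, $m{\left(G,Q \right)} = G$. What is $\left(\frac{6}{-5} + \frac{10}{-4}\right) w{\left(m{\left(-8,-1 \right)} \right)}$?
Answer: $- \frac{111}{10} \approx -11.1$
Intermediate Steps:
$w{\left(t \right)} = 3$ ($w{\left(t \right)} = \frac{2 t + t}{t} = \frac{3 t}{t} = 3$)
$\left(\frac{6}{-5} + \frac{10}{-4}\right) w{\left(m{\left(-8,-1 \right)} \right)} = \left(\frac{6}{-5} + \frac{10}{-4}\right) 3 = \left(6 \left(- \frac{1}{5}\right) + 10 \left(- \frac{1}{4}\right)\right) 3 = \left(- \frac{6}{5} - \frac{5}{2}\right) 3 = \left(- \frac{37}{10}\right) 3 = - \frac{111}{10}$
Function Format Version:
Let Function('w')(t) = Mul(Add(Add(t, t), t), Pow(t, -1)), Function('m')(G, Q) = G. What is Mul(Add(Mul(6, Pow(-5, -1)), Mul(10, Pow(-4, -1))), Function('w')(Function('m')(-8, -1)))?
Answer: Rational(-111, 10) ≈ -11.100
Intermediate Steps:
Function('w')(t) = 3 (Function('w')(t) = Mul(Add(Mul(2, t), t), Pow(t, -1)) = Mul(Mul(3, t), Pow(t, -1)) = 3)
Mul(Add(Mul(6, Pow(-5, -1)), Mul(10, Pow(-4, -1))), Function('w')(Function('m')(-8, -1))) = Mul(Add(Mul(6, Pow(-5, -1)), Mul(10, Pow(-4, -1))), 3) = Mul(Add(Mul(6, Rational(-1, 5)), Mul(10, Rational(-1, 4))), 3) = Mul(Add(Rational(-6, 5), Rational(-5, 2)), 3) = Mul(Rational(-37, 10), 3) = Rational(-111, 10)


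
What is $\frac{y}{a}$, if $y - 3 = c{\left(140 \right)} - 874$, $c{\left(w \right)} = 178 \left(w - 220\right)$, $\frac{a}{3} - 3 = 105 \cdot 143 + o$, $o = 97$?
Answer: $- \frac{5037}{15115} \approx -0.33325$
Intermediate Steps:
$a = 45345$ ($a = 9 + 3 \left(105 \cdot 143 + 97\right) = 9 + 3 \left(15015 + 97\right) = 9 + 3 \cdot 15112 = 9 + 45336 = 45345$)
$c{\left(w \right)} = -39160 + 178 w$ ($c{\left(w \right)} = 178 \left(-220 + w\right) = -39160 + 178 w$)
$y = -15111$ ($y = 3 + \left(\left(-39160 + 178 \cdot 140\right) - 874\right) = 3 + \left(\left(-39160 + 24920\right) - 874\right) = 3 - 15114 = -15111$)
$\frac{y}{a} = - \frac{15111}{45345} = \left(-15111\right) \frac{1}{45345} = - \frac{5037}{15115}$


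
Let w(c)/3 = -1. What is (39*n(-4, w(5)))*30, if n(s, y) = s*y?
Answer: 14040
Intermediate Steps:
w(c) = -3 (w(c) = 3*(-1) = -3)
(39*n(-4, w(5)))*30 = (39*(-4*(-3)))*30 = (39*12)*30 = 468*30 = 14040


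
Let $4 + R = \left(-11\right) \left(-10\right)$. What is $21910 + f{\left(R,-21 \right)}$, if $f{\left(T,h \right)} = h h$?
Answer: $22351$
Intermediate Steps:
$R = 106$ ($R = -4 - -110 = -4 + 110 = 106$)
$f{\left(T,h \right)} = h^{2}$
$21910 + f{\left(R,-21 \right)} = 21910 + \left(-21\right)^{2} = 21910 + 441 = 22351$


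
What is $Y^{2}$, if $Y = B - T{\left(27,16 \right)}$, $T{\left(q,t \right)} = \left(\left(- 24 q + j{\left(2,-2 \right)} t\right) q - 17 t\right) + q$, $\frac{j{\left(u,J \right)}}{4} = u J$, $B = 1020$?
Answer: $659102929$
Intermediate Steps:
$j{\left(u,J \right)} = 4 J u$ ($j{\left(u,J \right)} = 4 u J = 4 J u$)
$T{\left(q,t \right)} = q - 17 t + q \left(- 24 q - 16 t\right)$ ($T{\left(q,t \right)} = \left(\left(- 24 q + 4 \left(-2\right) 2 t\right) q - 17 t\right) + q = \left(\left(- 24 q - 16 t\right) q - 17 t\right) + q = \left(q \left(- 24 q - 16 t\right) - 17 t\right) + q = \left(- 17 t + q \left(- 24 q - 16 t\right)\right) + q = q - 17 t + q \left(- 24 q - 16 t\right)$)
$Y = 25673$ ($Y = 1020 - \left(27 - 24 \cdot 27^{2} - 272 - 432 \cdot 16\right) = 1020 - \left(27 - 17496 - 272 - 6912\right) = 1020 - -24653 = 1020 + 24653 = 25673$)
$Y^{2} = 25673^{2} = 659102929$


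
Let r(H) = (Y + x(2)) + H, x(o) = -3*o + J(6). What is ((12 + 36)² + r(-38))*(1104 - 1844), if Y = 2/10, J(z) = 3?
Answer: -1674768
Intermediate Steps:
Y = ⅕ (Y = 2*(⅒) = ⅕ ≈ 0.20000)
x(o) = 3 - 3*o (x(o) = -3*o + 3 = 3 - 3*o)
r(H) = -14/5 + H (r(H) = (⅕ + (3 - 3*2)) + H = (⅕ + (3 - 6)) + H = (⅕ - 3) + H = -14/5 + H)
((12 + 36)² + r(-38))*(1104 - 1844) = ((12 + 36)² + (-14/5 - 38))*(1104 - 1844) = (48² - 204/5)*(-740) = (2304 - 204/5)*(-740) = (11316/5)*(-740) = -1674768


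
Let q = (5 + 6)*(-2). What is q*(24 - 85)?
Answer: 1342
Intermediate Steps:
q = -22 (q = 11*(-2) = -22)
q*(24 - 85) = -22*(24 - 85) = -22*(-61) = 1342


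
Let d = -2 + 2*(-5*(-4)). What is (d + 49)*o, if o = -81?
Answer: -7047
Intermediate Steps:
d = 38 (d = -2 + 2*20 = -2 + 40 = 38)
(d + 49)*o = (38 + 49)*(-81) = 87*(-81) = -7047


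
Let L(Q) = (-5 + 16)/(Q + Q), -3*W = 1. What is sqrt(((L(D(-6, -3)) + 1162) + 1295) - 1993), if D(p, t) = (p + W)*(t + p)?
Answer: sqrt(6031398)/114 ≈ 21.543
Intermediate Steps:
W = -1/3 (W = -1/3*1 = -1/3 ≈ -0.33333)
D(p, t) = (-1/3 + p)*(p + t) (D(p, t) = (p - 1/3)*(t + p) = (-1/3 + p)*(p + t))
L(Q) = 11/(2*Q) (L(Q) = 11/((2*Q)) = 11*(1/(2*Q)) = 11/(2*Q))
sqrt(((L(D(-6, -3)) + 1162) + 1295) - 1993) = sqrt(((11/(2*((-6)**2 - 1/3*(-6) - 1/3*(-3) - 6*(-3))) + 1162) + 1295) - 1993) = sqrt(((11/(2*(36 + 2 + 1 + 18)) + 1162) + 1295) - 1993) = sqrt((((11/2)/57 + 1162) + 1295) - 1993) = sqrt((((11/2)*(1/57) + 1162) + 1295) - 1993) = sqrt(((11/114 + 1162) + 1295) - 1993) = sqrt((132479/114 + 1295) - 1993) = sqrt(280109/114 - 1993) = sqrt(52907/114) = sqrt(6031398)/114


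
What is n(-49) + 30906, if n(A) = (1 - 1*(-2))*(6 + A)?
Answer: 30777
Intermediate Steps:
n(A) = 18 + 3*A (n(A) = (1 + 2)*(6 + A) = 3*(6 + A) = 18 + 3*A)
n(-49) + 30906 = (18 + 3*(-49)) + 30906 = (18 - 147) + 30906 = -129 + 30906 = 30777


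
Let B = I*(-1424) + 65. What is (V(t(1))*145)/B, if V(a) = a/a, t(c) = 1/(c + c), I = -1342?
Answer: 145/1911073 ≈ 7.5874e-5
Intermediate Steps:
t(c) = 1/(2*c)
V(a) = 1
B = 1911073 (B = -1342*(-1424) + 65 = 1911008 + 65 = 1911073)
(V(t(1))*145)/B = (1*145)/1911073 = 145*(1/1911073) = 145/1911073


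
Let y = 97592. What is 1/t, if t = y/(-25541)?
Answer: -25541/97592 ≈ -0.26171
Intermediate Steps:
t = -97592/25541 (t = 97592/(-25541) = 97592*(-1/25541) = -97592/25541 ≈ -3.8210)
1/t = 1/(-97592/25541) = -25541/97592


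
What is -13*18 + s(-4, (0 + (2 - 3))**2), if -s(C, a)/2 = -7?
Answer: -220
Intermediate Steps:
s(C, a) = 14 (s(C, a) = -2*(-7) = 14)
-13*18 + s(-4, (0 + (2 - 3))**2) = -13*18 + 14 = -234 + 14 = -220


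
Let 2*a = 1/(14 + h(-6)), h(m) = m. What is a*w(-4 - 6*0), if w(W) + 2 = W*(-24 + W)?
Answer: 55/8 ≈ 6.8750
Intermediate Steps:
a = 1/16 (a = 1/(2*(14 - 6)) = (½)/8 = (½)*(⅛) = 1/16 ≈ 0.062500)
w(W) = -2 + W*(-24 + W)
a*w(-4 - 6*0) = (-2 + (-4 - 6*0)² - 24*(-4 - 6*0))/16 = (-2 + (-4 + 0)² - 24*(-4 + 0))/16 = (-2 + (-4)² - 24*(-4))/16 = (-2 + 16 + 96)/16 = (1/16)*110 = 55/8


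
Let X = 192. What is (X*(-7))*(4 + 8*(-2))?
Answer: 16128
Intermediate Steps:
(X*(-7))*(4 + 8*(-2)) = (192*(-7))*(4 + 8*(-2)) = -1344*(4 - 16) = -1344*(-12) = 16128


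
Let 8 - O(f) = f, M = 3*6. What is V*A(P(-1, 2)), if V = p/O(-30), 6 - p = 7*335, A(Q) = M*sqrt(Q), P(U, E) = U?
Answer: -21051*I/19 ≈ -1107.9*I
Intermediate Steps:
M = 18
O(f) = 8 - f
A(Q) = 18*sqrt(Q)
p = -2339 (p = 6 - 7*335 = 6 - 1*2345 = 6 - 2345 = -2339)
V = -2339/38 (V = -2339/(8 - 1*(-30)) = -2339/(8 + 30) = -2339/38 ≈ -61.553)
V*A(P(-1, 2)) = -21051*sqrt(-1)/19 = -21051*I/19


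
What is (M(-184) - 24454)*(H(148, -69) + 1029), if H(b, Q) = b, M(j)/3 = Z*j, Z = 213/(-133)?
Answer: -3689666662/133 ≈ -2.7742e+7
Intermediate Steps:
Z = -213/133 (Z = 213*(-1/133) = -213/133 ≈ -1.6015)
M(j) = -639*j/133 (M(j) = 3*(-213*j/133) = -639*j/133)
(M(-184) - 24454)*(H(148, -69) + 1029) = (-639/133*(-184) - 24454)*(148 + 1029) = (117576/133 - 24454)*1177 = -3134806/133*1177 = -3689666662/133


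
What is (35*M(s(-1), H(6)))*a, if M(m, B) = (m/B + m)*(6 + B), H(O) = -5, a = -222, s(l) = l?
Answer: 6216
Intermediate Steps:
M(m, B) = (6 + B)*(m + m/B) (M(m, B) = (m + m/B)*(6 + B) = (6 + B)*(m + m/B))
(35*M(s(-1), H(6)))*a = (35*(-1*(6 - 5*(7 - 5))/(-5)))*(-222) = (35*(-1*(-⅕)*(6 - 5*2)))*(-222) = (35*(-1*(-⅕)*(6 - 10)))*(-222) = (35*(-1*(-⅕)*(-4)))*(-222) = (35*(-⅘))*(-222) = -28*(-222) = 6216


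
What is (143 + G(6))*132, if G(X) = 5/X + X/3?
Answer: 19250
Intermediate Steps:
G(X) = 5/X + X/3 (G(X) = 5/X + X*(⅓) = 5/X + X/3)
(143 + G(6))*132 = (143 + (5/6 + (⅓)*6))*132 = (143 + (5*(⅙) + 2))*132 = (143 + (⅚ + 2))*132 = (143 + 17/6)*132 = (875/6)*132 = 19250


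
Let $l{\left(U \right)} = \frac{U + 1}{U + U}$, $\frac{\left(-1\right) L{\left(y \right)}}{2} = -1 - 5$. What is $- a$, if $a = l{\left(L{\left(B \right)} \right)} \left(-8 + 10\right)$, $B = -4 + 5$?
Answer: $- \frac{13}{12} \approx -1.0833$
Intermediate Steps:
$B = 1$
$L{\left(y \right)} = 12$ ($L{\left(y \right)} = - 2 \left(-1 - 5\right) = \left(-2\right) \left(-6\right) = 12$)
$l{\left(U \right)} = \frac{1 + U}{2 U}$
$a = \frac{13}{12}$ ($a = \frac{1 + 12}{2 \cdot 12} \left(-8 + 10\right) = \frac{1}{2} \cdot \frac{1}{12} \cdot 13 \cdot 2 = \frac{13}{24} \cdot 2 = \frac{13}{12} \approx 1.0833$)
$- a = \left(-1\right) \frac{13}{12} = - \frac{13}{12}$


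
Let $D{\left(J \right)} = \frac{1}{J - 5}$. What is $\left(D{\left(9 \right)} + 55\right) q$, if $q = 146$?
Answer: $\frac{16133}{2} \approx 8066.5$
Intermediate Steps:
$D{\left(J \right)} = \frac{1}{-5 + J}$
$\left(D{\left(9 \right)} + 55\right) q = \left(\frac{1}{-5 + 9} + 55\right) 146 = \left(\frac{1}{4} + 55\right) 146 = \frac{221}{4} \cdot 146 = \frac{16133}{2}$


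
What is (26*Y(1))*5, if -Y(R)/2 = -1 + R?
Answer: 0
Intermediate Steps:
Y(R) = 2 - 2*R (Y(R) = -2*(-1 + R) = 2 - 2*R)
(26*Y(1))*5 = (26*(2 - 2*1))*5 = (26*(2 - 2))*5 = (26*0)*5 = 0*5 = 0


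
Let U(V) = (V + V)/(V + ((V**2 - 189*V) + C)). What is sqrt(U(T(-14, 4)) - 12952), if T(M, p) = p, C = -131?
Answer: 4*I*sqrt(2105511)/51 ≈ 113.81*I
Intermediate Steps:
U(V) = 2*V/(-131 + V**2 - 188*V) (U(V) = (V + V)/(V + ((V**2 - 189*V) - 131)) = (2*V)/(V + (-131 + V**2 - 189*V)) = (2*V)/(-131 + V**2 - 188*V) = 2*V/(-131 + V**2 - 188*V))
sqrt(U(T(-14, 4)) - 12952) = sqrt(2*4/(-131 + 4**2 - 188*4) - 12952) = sqrt(2*4/(-131 + 16 - 752) - 12952) = sqrt(2*4/(-867) - 12952) = sqrt(2*4*(-1/867) - 12952) = sqrt(-8/867 - 12952) = sqrt(-11229392/867) = 4*I*sqrt(2105511)/51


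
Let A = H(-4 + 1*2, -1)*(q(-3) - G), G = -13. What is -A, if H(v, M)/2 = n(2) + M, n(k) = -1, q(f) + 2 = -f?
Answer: 56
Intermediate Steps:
q(f) = -2 - f
H(v, M) = -2 + 2*M (H(v, M) = 2*(-1 + M) = -2 + 2*M)
A = -56 (A = (-2 + 2*(-1))*((-2 - 1*(-3)) - 1*(-13)) = (-2 - 2)*((-2 + 3) + 13) = -4*(1 + 13) = -4*14 = -56)
-A = -1*(-56) = 56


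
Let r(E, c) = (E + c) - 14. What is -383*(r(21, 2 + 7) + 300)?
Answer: -121028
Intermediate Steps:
r(E, c) = -14 + E + c
-383*(r(21, 2 + 7) + 300) = -383*((-14 + 21 + (2 + 7)) + 300) = -383*((-14 + 21 + 9) + 300) = -383*(16 + 300) = -383*316 = -121028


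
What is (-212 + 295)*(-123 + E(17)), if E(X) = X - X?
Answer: -10209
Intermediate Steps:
E(X) = 0
(-212 + 295)*(-123 + E(17)) = (-212 + 295)*(-123 + 0) = 83*(-123) = -10209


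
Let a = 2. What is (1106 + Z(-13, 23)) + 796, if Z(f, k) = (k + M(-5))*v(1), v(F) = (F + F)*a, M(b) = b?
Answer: 1974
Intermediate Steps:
v(F) = 4*F (v(F) = (F + F)*2 = (2*F)*2 = 4*F)
Z(f, k) = -20 + 4*k (Z(f, k) = (k - 5)*(4*1) = (-5 + k)*4 = -20 + 4*k)
(1106 + Z(-13, 23)) + 796 = (1106 + (-20 + 4*23)) + 796 = (1106 + (-20 + 92)) + 796 = (1106 + 72) + 796 = 1178 + 796 = 1974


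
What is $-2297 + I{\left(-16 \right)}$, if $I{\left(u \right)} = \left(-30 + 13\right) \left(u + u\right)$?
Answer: $-1753$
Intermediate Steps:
$I{\left(u \right)} = - 34 u$ ($I{\left(u \right)} = - 17 \cdot 2 u = - 34 u$)
$-2297 + I{\left(-16 \right)} = -2297 - -544 = -2297 + 544 = -1753$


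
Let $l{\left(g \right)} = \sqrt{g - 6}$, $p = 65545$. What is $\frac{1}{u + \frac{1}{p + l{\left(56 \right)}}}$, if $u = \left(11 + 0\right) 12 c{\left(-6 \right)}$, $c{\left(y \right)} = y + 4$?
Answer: $- \frac{1134182735855}{299424224961841} + \frac{5 \sqrt{2}}{299424224961841} \approx -0.0037879$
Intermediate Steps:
$c{\left(y \right)} = 4 + y$
$u = -264$ ($u = \left(11 + 0\right) 12 \left(4 - 6\right) = 11 \cdot 12 \left(-2\right) = 132 \left(-2\right) = -264$)
$l{\left(g \right)} = \sqrt{-6 + g}$
$\frac{1}{u + \frac{1}{p + l{\left(56 \right)}}} = \frac{1}{-264 + \frac{1}{65545 + \sqrt{-6 + 56}}} = \frac{1}{-264 + \frac{1}{65545 + \sqrt{50}}} = \frac{1}{-264 + \frac{1}{65545 + 5 \sqrt{2}}}$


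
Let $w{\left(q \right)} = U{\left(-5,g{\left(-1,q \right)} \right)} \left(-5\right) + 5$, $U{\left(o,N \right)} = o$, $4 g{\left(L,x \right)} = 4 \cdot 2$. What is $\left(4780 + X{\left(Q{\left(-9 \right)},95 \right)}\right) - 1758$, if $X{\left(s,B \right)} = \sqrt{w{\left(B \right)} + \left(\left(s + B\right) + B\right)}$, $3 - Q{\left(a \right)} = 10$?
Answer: $3022 + \sqrt{213} \approx 3036.6$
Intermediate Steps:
$g{\left(L,x \right)} = 2$ ($g{\left(L,x \right)} = \frac{4 \cdot 2}{4} = \frac{1}{4} \cdot 8 = 2$)
$Q{\left(a \right)} = -7$ ($Q{\left(a \right)} = 3 - 10 = -7$)
$w{\left(q \right)} = 30$ ($w{\left(q \right)} = \left(-5\right) \left(-5\right) + 5 = 25 + 5 = 30$)
$X{\left(s,B \right)} = \sqrt{30 + s + 2 B}$ ($X{\left(s,B \right)} = \sqrt{30 + \left(\left(s + B\right) + B\right)} = \sqrt{30 + \left(\left(B + s\right) + B\right)} = \sqrt{30 + \left(s + 2 B\right)} = \sqrt{30 + s + 2 B}$)
$\left(4780 + X{\left(Q{\left(-9 \right)},95 \right)}\right) - 1758 = \left(4780 + \sqrt{30 - 7 + 2 \cdot 95}\right) - 1758 = \left(4780 + \sqrt{30 - 7 + 190}\right) - 1758 = \left(4780 + \sqrt{213}\right) - 1758 = 3022 + \sqrt{213}$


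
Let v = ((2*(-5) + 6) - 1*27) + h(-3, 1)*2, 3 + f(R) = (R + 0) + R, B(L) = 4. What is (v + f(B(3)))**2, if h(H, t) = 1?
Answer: 576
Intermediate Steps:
f(R) = -3 + 2*R (f(R) = -3 + ((R + 0) + R) = -3 + (R + R) = -3 + 2*R)
v = -29 (v = ((2*(-5) + 6) - 1*27) + 1*2 = ((-10 + 6) - 27) + 2 = (-4 - 27) + 2 = -31 + 2 = -29)
(v + f(B(3)))**2 = (-29 + (-3 + 2*4))**2 = (-29 + (-3 + 8))**2 = (-29 + 5)**2 = (-24)**2 = 576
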